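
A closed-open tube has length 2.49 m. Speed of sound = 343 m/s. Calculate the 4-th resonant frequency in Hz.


Given values:
  Tube type: closed-open, L = 2.49 m, c = 343 m/s, n = 4
Formula: f_n = (2n - 1) * c / (4 * L)
Compute 2n - 1 = 2*4 - 1 = 7
Compute 4 * L = 4 * 2.49 = 9.96
f = 7 * 343 / 9.96
f = 241.06

241.06 Hz


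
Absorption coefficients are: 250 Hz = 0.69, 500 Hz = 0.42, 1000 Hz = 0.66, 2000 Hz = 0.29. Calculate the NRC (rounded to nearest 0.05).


Given values:
  a_250 = 0.69, a_500 = 0.42
  a_1000 = 0.66, a_2000 = 0.29
Formula: NRC = (a250 + a500 + a1000 + a2000) / 4
Sum = 0.69 + 0.42 + 0.66 + 0.29 = 2.06
NRC = 2.06 / 4 = 0.515
Rounded to nearest 0.05: 0.5

0.5


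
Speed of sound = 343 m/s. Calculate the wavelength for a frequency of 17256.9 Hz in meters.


Given values:
  c = 343 m/s, f = 17256.9 Hz
Formula: lambda = c / f
lambda = 343 / 17256.9
lambda = 0.0199

0.0199 m


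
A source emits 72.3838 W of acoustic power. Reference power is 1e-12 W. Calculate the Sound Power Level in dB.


Given values:
  W = 72.3838 W
  W_ref = 1e-12 W
Formula: SWL = 10 * log10(W / W_ref)
Compute ratio: W / W_ref = 72383800000000
Compute log10: log10(72383800000000) = 13.859641
Multiply: SWL = 10 * 13.859641 = 138.6

138.6 dB


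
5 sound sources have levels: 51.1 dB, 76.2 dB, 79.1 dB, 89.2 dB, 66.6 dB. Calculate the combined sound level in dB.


Formula: L_total = 10 * log10( sum(10^(Li/10)) )
  Source 1: 10^(51.1/10) = 128824.9552
  Source 2: 10^(76.2/10) = 41686938.347
  Source 3: 10^(79.1/10) = 81283051.6164
  Source 4: 10^(89.2/10) = 831763771.1027
  Source 5: 10^(66.6/10) = 4570881.8961
Sum of linear values = 959433467.9174
L_total = 10 * log10(959433467.9174) = 89.82

89.82 dB


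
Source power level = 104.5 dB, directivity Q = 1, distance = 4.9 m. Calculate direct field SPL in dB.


Given values:
  Lw = 104.5 dB, Q = 1, r = 4.9 m
Formula: SPL = Lw + 10 * log10(Q / (4 * pi * r^2))
Compute 4 * pi * r^2 = 4 * pi * 4.9^2 = 301.7186
Compute Q / denom = 1 / 301.7186 = 0.00331435
Compute 10 * log10(0.00331435) = -24.796
SPL = 104.5 + (-24.796) = 79.7

79.7 dB


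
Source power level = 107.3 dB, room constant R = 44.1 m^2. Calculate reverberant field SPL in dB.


Given values:
  Lw = 107.3 dB, R = 44.1 m^2
Formula: SPL = Lw + 10 * log10(4 / R)
Compute 4 / R = 4 / 44.1 = 0.090703
Compute 10 * log10(0.090703) = -10.4238
SPL = 107.3 + (-10.4238) = 96.88

96.88 dB


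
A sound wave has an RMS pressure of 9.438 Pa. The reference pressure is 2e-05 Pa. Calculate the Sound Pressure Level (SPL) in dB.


Given values:
  p = 9.438 Pa
  p_ref = 2e-05 Pa
Formula: SPL = 20 * log10(p / p_ref)
Compute ratio: p / p_ref = 9.438 / 2e-05 = 471900
Compute log10: log10(471900) = 5.67385
Multiply: SPL = 20 * 5.67385 = 113.48

113.48 dB


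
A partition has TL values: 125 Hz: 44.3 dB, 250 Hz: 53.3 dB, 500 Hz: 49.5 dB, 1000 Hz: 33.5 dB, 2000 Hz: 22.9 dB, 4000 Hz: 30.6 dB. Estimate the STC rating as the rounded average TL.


Given TL values at each frequency:
  125 Hz: 44.3 dB
  250 Hz: 53.3 dB
  500 Hz: 49.5 dB
  1000 Hz: 33.5 dB
  2000 Hz: 22.9 dB
  4000 Hz: 30.6 dB
Formula: STC ~ round(average of TL values)
Sum = 44.3 + 53.3 + 49.5 + 33.5 + 22.9 + 30.6 = 234.1
Average = 234.1 / 6 = 39.02
Rounded: 39

39


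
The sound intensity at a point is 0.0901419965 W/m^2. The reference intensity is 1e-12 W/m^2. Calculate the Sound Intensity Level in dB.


Given values:
  I = 0.0901419965 W/m^2
  I_ref = 1e-12 W/m^2
Formula: SIL = 10 * log10(I / I_ref)
Compute ratio: I / I_ref = 90141996500
Compute log10: log10(90141996500) = 10.954927
Multiply: SIL = 10 * 10.954927 = 109.55

109.55 dB


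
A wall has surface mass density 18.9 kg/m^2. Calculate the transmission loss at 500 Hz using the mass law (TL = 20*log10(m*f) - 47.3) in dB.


Given values:
  m = 18.9 kg/m^2, f = 500 Hz
Formula: TL = 20 * log10(m * f) - 47.3
Compute m * f = 18.9 * 500 = 9450.0
Compute log10(9450.0) = 3.975432
Compute 20 * 3.975432 = 79.5086
TL = 79.5086 - 47.3 = 32.21

32.21 dB


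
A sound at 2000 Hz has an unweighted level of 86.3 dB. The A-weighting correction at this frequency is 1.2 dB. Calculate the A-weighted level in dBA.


Given values:
  SPL = 86.3 dB
  A-weighting at 2000 Hz = 1.2 dB
Formula: L_A = SPL + A_weight
L_A = 86.3 + (1.2)
L_A = 87.5

87.5 dBA


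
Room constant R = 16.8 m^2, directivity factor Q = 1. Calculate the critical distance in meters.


Given values:
  R = 16.8 m^2, Q = 1
Formula: d_c = 0.141 * sqrt(Q * R)
Compute Q * R = 1 * 16.8 = 16.8
Compute sqrt(16.8) = 4.0988
d_c = 0.141 * 4.0988 = 0.578

0.578 m


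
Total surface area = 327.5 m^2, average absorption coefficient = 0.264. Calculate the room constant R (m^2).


Given values:
  S = 327.5 m^2, alpha = 0.264
Formula: R = S * alpha / (1 - alpha)
Numerator: 327.5 * 0.264 = 86.46
Denominator: 1 - 0.264 = 0.736
R = 86.46 / 0.736 = 117.47

117.47 m^2


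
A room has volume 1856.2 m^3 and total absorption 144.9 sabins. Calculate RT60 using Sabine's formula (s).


Given values:
  V = 1856.2 m^3
  A = 144.9 sabins
Formula: RT60 = 0.161 * V / A
Numerator: 0.161 * 1856.2 = 298.8482
RT60 = 298.8482 / 144.9 = 2.062

2.062 s


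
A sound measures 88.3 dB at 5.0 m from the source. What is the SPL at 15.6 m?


Given values:
  SPL1 = 88.3 dB, r1 = 5.0 m, r2 = 15.6 m
Formula: SPL2 = SPL1 - 20 * log10(r2 / r1)
Compute ratio: r2 / r1 = 15.6 / 5.0 = 3.12
Compute log10: log10(3.12) = 0.494155
Compute drop: 20 * 0.494155 = 9.8831
SPL2 = 88.3 - 9.8831 = 78.42

78.42 dB


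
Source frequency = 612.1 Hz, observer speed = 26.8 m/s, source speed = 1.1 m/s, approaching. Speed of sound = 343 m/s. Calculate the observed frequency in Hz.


Given values:
  f_s = 612.1 Hz, v_o = 26.8 m/s, v_s = 1.1 m/s
  Direction: approaching
Formula: f_o = f_s * (c + v_o) / (c - v_s)
Numerator: c + v_o = 343 + 26.8 = 369.8
Denominator: c - v_s = 343 - 1.1 = 341.9
f_o = 612.1 * 369.8 / 341.9 = 662.05

662.05 Hz


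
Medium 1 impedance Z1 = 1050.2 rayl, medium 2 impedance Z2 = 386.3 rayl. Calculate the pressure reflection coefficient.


Given values:
  Z1 = 1050.2 rayl, Z2 = 386.3 rayl
Formula: R = (Z2 - Z1) / (Z2 + Z1)
Numerator: Z2 - Z1 = 386.3 - 1050.2 = -663.9
Denominator: Z2 + Z1 = 386.3 + 1050.2 = 1436.5
R = -663.9 / 1436.5 = -0.4622

-0.4622


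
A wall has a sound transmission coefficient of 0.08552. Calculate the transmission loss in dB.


Given values:
  tau = 0.08552
Formula: TL = 10 * log10(1 / tau)
Compute 1 / tau = 1 / 0.08552 = 11.6932
Compute log10(11.6932) = 1.067933
TL = 10 * 1.067933 = 10.68

10.68 dB


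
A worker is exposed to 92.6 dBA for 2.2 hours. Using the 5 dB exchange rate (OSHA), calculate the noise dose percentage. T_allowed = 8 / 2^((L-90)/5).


Given values:
  L = 92.6 dBA, T = 2.2 hours
Formula: T_allowed = 8 / 2^((L - 90) / 5)
Compute exponent: (92.6 - 90) / 5 = 0.52
Compute 2^(0.52) = 1.433955
T_allowed = 8 / 1.433955 = 5.578976 hours
Dose = (T / T_allowed) * 100
Dose = (2.2 / 5.578976) * 100 = 39.43

39.43 %


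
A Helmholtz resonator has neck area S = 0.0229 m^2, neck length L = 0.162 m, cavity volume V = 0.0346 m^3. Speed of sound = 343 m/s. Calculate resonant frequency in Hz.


Given values:
  S = 0.0229 m^2, L = 0.162 m, V = 0.0346 m^3, c = 343 m/s
Formula: f = (c / (2*pi)) * sqrt(S / (V * L))
Compute V * L = 0.0346 * 0.162 = 0.0056052
Compute S / (V * L) = 0.0229 / 0.0056052 = 4.0855
Compute sqrt(4.0855) = 2.021262
Compute c / (2*pi) = 343 / 6.283185 = 54.590148
f = 54.590148 * 2.021262 = 110.34

110.34 Hz


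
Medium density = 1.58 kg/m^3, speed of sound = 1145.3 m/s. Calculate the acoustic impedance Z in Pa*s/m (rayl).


Given values:
  rho = 1.58 kg/m^3
  c = 1145.3 m/s
Formula: Z = rho * c
Z = 1.58 * 1145.3
Z = 1809.57

1809.57 rayl


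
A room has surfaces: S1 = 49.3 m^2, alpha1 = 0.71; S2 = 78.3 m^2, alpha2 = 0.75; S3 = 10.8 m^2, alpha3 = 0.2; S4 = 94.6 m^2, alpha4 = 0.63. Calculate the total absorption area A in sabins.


Given surfaces:
  Surface 1: 49.3 * 0.71 = 35.003
  Surface 2: 78.3 * 0.75 = 58.725
  Surface 3: 10.8 * 0.2 = 2.16
  Surface 4: 94.6 * 0.63 = 59.598
Formula: A = sum(Si * alpha_i)
A = 35.003 + 58.725 + 2.16 + 59.598
A = 155.49

155.49 sabins


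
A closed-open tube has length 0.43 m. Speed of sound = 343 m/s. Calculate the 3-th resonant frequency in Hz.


Given values:
  Tube type: closed-open, L = 0.43 m, c = 343 m/s, n = 3
Formula: f_n = (2n - 1) * c / (4 * L)
Compute 2n - 1 = 2*3 - 1 = 5
Compute 4 * L = 4 * 0.43 = 1.72
f = 5 * 343 / 1.72
f = 997.09

997.09 Hz


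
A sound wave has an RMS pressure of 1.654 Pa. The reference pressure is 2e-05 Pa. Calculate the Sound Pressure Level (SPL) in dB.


Given values:
  p = 1.654 Pa
  p_ref = 2e-05 Pa
Formula: SPL = 20 * log10(p / p_ref)
Compute ratio: p / p_ref = 1.654 / 2e-05 = 82700
Compute log10: log10(82700) = 4.917506
Multiply: SPL = 20 * 4.917506 = 98.35

98.35 dB


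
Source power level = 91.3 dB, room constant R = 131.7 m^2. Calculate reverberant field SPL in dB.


Given values:
  Lw = 91.3 dB, R = 131.7 m^2
Formula: SPL = Lw + 10 * log10(4 / R)
Compute 4 / R = 4 / 131.7 = 0.030372
Compute 10 * log10(0.030372) = -15.1753
SPL = 91.3 + (-15.1753) = 76.12

76.12 dB


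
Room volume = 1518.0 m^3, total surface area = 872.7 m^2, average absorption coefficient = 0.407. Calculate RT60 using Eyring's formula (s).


Given values:
  V = 1518.0 m^3, S = 872.7 m^2, alpha = 0.407
Formula: RT60 = 0.161 * V / (-S * ln(1 - alpha))
Compute ln(1 - 0.407) = ln(0.593) = -0.522561
Denominator: -872.7 * -0.522561 = 456.039
Numerator: 0.161 * 1518.0 = 244.398
RT60 = 244.398 / 456.039 = 0.536

0.536 s


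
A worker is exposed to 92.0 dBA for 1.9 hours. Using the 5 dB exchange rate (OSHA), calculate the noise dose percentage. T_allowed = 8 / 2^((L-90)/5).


Given values:
  L = 92.0 dBA, T = 1.9 hours
Formula: T_allowed = 8 / 2^((L - 90) / 5)
Compute exponent: (92.0 - 90) / 5 = 0.4
Compute 2^(0.4) = 1.319508
T_allowed = 8 / 1.319508 = 6.062866 hours
Dose = (T / T_allowed) * 100
Dose = (1.9 / 6.062866) * 100 = 31.34

31.34 %


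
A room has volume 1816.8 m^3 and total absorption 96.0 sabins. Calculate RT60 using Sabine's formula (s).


Given values:
  V = 1816.8 m^3
  A = 96.0 sabins
Formula: RT60 = 0.161 * V / A
Numerator: 0.161 * 1816.8 = 292.5048
RT60 = 292.5048 / 96.0 = 3.047

3.047 s


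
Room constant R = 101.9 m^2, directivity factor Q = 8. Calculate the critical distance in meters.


Given values:
  R = 101.9 m^2, Q = 8
Formula: d_c = 0.141 * sqrt(Q * R)
Compute Q * R = 8 * 101.9 = 815.2
Compute sqrt(815.2) = 28.5517
d_c = 0.141 * 28.5517 = 4.026

4.026 m


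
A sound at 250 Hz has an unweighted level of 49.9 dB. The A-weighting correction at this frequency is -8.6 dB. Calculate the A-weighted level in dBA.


Given values:
  SPL = 49.9 dB
  A-weighting at 250 Hz = -8.6 dB
Formula: L_A = SPL + A_weight
L_A = 49.9 + (-8.6)
L_A = 41.3

41.3 dBA


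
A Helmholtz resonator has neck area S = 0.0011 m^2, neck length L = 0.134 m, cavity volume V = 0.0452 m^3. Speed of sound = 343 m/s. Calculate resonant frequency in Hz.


Given values:
  S = 0.0011 m^2, L = 0.134 m, V = 0.0452 m^3, c = 343 m/s
Formula: f = (c / (2*pi)) * sqrt(S / (V * L))
Compute V * L = 0.0452 * 0.134 = 0.0060568
Compute S / (V * L) = 0.0011 / 0.0060568 = 0.1816
Compute sqrt(0.1816) = 0.426146
Compute c / (2*pi) = 343 / 6.283185 = 54.590148
f = 54.590148 * 0.426146 = 23.26

23.26 Hz


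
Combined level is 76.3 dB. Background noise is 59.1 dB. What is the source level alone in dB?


Given values:
  L_total = 76.3 dB, L_bg = 59.1 dB
Formula: L_source = 10 * log10(10^(L_total/10) - 10^(L_bg/10))
Convert to linear:
  10^(76.3/10) = 42657951.8802
  10^(59.1/10) = 812830.5162
Difference: 42657951.8802 - 812830.5162 = 41845121.364
L_source = 10 * log10(41845121.364) = 76.22

76.22 dB


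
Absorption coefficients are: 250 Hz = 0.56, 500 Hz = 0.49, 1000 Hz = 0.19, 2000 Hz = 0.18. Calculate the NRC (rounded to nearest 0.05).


Given values:
  a_250 = 0.56, a_500 = 0.49
  a_1000 = 0.19, a_2000 = 0.18
Formula: NRC = (a250 + a500 + a1000 + a2000) / 4
Sum = 0.56 + 0.49 + 0.19 + 0.18 = 1.42
NRC = 1.42 / 4 = 0.355
Rounded to nearest 0.05: 0.35

0.35


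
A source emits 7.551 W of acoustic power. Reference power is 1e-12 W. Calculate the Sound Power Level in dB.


Given values:
  W = 7.551 W
  W_ref = 1e-12 W
Formula: SWL = 10 * log10(W / W_ref)
Compute ratio: W / W_ref = 7551000000000
Compute log10: log10(7551000000000) = 12.878004
Multiply: SWL = 10 * 12.878004 = 128.78

128.78 dB


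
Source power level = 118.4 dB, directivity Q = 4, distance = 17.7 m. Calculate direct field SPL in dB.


Given values:
  Lw = 118.4 dB, Q = 4, r = 17.7 m
Formula: SPL = Lw + 10 * log10(Q / (4 * pi * r^2))
Compute 4 * pi * r^2 = 4 * pi * 17.7^2 = 3936.9182
Compute Q / denom = 4 / 3936.9182 = 0.00101602
Compute 10 * log10(0.00101602) = -29.931
SPL = 118.4 + (-29.931) = 88.47

88.47 dB


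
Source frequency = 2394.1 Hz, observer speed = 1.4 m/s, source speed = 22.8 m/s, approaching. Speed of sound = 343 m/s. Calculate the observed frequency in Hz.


Given values:
  f_s = 2394.1 Hz, v_o = 1.4 m/s, v_s = 22.8 m/s
  Direction: approaching
Formula: f_o = f_s * (c + v_o) / (c - v_s)
Numerator: c + v_o = 343 + 1.4 = 344.4
Denominator: c - v_s = 343 - 22.8 = 320.2
f_o = 2394.1 * 344.4 / 320.2 = 2575.04

2575.04 Hz


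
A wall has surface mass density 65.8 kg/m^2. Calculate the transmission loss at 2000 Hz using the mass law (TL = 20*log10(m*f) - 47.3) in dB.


Given values:
  m = 65.8 kg/m^2, f = 2000 Hz
Formula: TL = 20 * log10(m * f) - 47.3
Compute m * f = 65.8 * 2000 = 131600.0
Compute log10(131600.0) = 5.119256
Compute 20 * 5.119256 = 102.3851
TL = 102.3851 - 47.3 = 55.09

55.09 dB


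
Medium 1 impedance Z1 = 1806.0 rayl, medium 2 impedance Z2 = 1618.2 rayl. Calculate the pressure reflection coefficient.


Given values:
  Z1 = 1806.0 rayl, Z2 = 1618.2 rayl
Formula: R = (Z2 - Z1) / (Z2 + Z1)
Numerator: Z2 - Z1 = 1618.2 - 1806.0 = -187.8
Denominator: Z2 + Z1 = 1618.2 + 1806.0 = 3424.2
R = -187.8 / 3424.2 = -0.0548

-0.0548


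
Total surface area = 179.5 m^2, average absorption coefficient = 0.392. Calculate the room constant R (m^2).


Given values:
  S = 179.5 m^2, alpha = 0.392
Formula: R = S * alpha / (1 - alpha)
Numerator: 179.5 * 0.392 = 70.364
Denominator: 1 - 0.392 = 0.608
R = 70.364 / 0.608 = 115.73

115.73 m^2


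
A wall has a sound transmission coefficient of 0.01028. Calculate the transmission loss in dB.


Given values:
  tau = 0.01028
Formula: TL = 10 * log10(1 / tau)
Compute 1 / tau = 1 / 0.01028 = 97.2763
Compute log10(97.2763) = 1.988007
TL = 10 * 1.988007 = 19.88

19.88 dB


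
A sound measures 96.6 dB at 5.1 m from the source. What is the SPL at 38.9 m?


Given values:
  SPL1 = 96.6 dB, r1 = 5.1 m, r2 = 38.9 m
Formula: SPL2 = SPL1 - 20 * log10(r2 / r1)
Compute ratio: r2 / r1 = 38.9 / 5.1 = 7.6275
Compute log10: log10(7.6275) = 0.882382
Compute drop: 20 * 0.882382 = 17.6476
SPL2 = 96.6 - 17.6476 = 78.95

78.95 dB


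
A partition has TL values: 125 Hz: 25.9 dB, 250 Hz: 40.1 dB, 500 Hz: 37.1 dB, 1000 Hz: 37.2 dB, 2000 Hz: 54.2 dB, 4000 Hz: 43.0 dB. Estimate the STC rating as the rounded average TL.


Given TL values at each frequency:
  125 Hz: 25.9 dB
  250 Hz: 40.1 dB
  500 Hz: 37.1 dB
  1000 Hz: 37.2 dB
  2000 Hz: 54.2 dB
  4000 Hz: 43.0 dB
Formula: STC ~ round(average of TL values)
Sum = 25.9 + 40.1 + 37.1 + 37.2 + 54.2 + 43.0 = 237.5
Average = 237.5 / 6 = 39.58
Rounded: 40

40


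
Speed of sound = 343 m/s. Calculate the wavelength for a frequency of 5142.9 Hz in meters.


Given values:
  c = 343 m/s, f = 5142.9 Hz
Formula: lambda = c / f
lambda = 343 / 5142.9
lambda = 0.0667

0.0667 m


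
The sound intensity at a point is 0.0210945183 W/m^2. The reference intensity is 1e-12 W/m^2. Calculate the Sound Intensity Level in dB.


Given values:
  I = 0.0210945183 W/m^2
  I_ref = 1e-12 W/m^2
Formula: SIL = 10 * log10(I / I_ref)
Compute ratio: I / I_ref = 21094518300
Compute log10: log10(21094518300) = 10.32417
Multiply: SIL = 10 * 10.32417 = 103.24

103.24 dB


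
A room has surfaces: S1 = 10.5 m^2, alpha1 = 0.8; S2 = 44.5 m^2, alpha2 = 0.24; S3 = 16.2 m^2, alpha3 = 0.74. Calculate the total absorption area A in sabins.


Given surfaces:
  Surface 1: 10.5 * 0.8 = 8.4
  Surface 2: 44.5 * 0.24 = 10.68
  Surface 3: 16.2 * 0.74 = 11.988
Formula: A = sum(Si * alpha_i)
A = 8.4 + 10.68 + 11.988
A = 31.07

31.07 sabins


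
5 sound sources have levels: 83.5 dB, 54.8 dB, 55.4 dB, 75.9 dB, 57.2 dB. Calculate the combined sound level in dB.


Formula: L_total = 10 * log10( sum(10^(Li/10)) )
  Source 1: 10^(83.5/10) = 223872113.8568
  Source 2: 10^(54.8/10) = 301995.172
  Source 3: 10^(55.4/10) = 346736.8505
  Source 4: 10^(75.9/10) = 38904514.4994
  Source 5: 10^(57.2/10) = 524807.4602
Sum of linear values = 263950167.8389
L_total = 10 * log10(263950167.8389) = 84.22

84.22 dB


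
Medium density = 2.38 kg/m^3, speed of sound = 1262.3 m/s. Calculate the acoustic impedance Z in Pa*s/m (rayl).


Given values:
  rho = 2.38 kg/m^3
  c = 1262.3 m/s
Formula: Z = rho * c
Z = 2.38 * 1262.3
Z = 3004.27

3004.27 rayl


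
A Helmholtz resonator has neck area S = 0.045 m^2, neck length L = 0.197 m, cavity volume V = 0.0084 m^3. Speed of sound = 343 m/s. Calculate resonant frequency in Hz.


Given values:
  S = 0.045 m^2, L = 0.197 m, V = 0.0084 m^3, c = 343 m/s
Formula: f = (c / (2*pi)) * sqrt(S / (V * L))
Compute V * L = 0.0084 * 0.197 = 0.0016548
Compute S / (V * L) = 0.045 / 0.0016548 = 27.1936
Compute sqrt(27.1936) = 5.214748
Compute c / (2*pi) = 343 / 6.283185 = 54.590148
f = 54.590148 * 5.214748 = 284.67

284.67 Hz


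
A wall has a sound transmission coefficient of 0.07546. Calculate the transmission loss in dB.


Given values:
  tau = 0.07546
Formula: TL = 10 * log10(1 / tau)
Compute 1 / tau = 1 / 0.07546 = 13.2521
Compute log10(13.2521) = 1.122285
TL = 10 * 1.122285 = 11.22

11.22 dB


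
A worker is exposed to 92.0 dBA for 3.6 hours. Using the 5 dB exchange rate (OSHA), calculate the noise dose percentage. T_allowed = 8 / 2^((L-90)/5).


Given values:
  L = 92.0 dBA, T = 3.6 hours
Formula: T_allowed = 8 / 2^((L - 90) / 5)
Compute exponent: (92.0 - 90) / 5 = 0.4
Compute 2^(0.4) = 1.319508
T_allowed = 8 / 1.319508 = 6.062866 hours
Dose = (T / T_allowed) * 100
Dose = (3.6 / 6.062866) * 100 = 59.38

59.38 %


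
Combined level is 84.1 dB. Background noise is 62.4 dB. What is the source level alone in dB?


Given values:
  L_total = 84.1 dB, L_bg = 62.4 dB
Formula: L_source = 10 * log10(10^(L_total/10) - 10^(L_bg/10))
Convert to linear:
  10^(84.1/10) = 257039578.2769
  10^(62.4/10) = 1737800.8287
Difference: 257039578.2769 - 1737800.8287 = 255301777.4482
L_source = 10 * log10(255301777.4482) = 84.07

84.07 dB


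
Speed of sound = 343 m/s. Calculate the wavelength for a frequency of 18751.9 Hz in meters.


Given values:
  c = 343 m/s, f = 18751.9 Hz
Formula: lambda = c / f
lambda = 343 / 18751.9
lambda = 0.0183

0.0183 m


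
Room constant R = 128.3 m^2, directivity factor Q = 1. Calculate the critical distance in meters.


Given values:
  R = 128.3 m^2, Q = 1
Formula: d_c = 0.141 * sqrt(Q * R)
Compute Q * R = 1 * 128.3 = 128.3
Compute sqrt(128.3) = 11.327
d_c = 0.141 * 11.327 = 1.597

1.597 m


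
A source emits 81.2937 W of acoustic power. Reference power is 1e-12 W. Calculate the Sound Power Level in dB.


Given values:
  W = 81.2937 W
  W_ref = 1e-12 W
Formula: SWL = 10 * log10(W / W_ref)
Compute ratio: W / W_ref = 81293700000000
Compute log10: log10(81293700000000) = 13.910057
Multiply: SWL = 10 * 13.910057 = 139.1

139.1 dB


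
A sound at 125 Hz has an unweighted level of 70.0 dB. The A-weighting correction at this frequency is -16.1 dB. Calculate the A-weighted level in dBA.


Given values:
  SPL = 70.0 dB
  A-weighting at 125 Hz = -16.1 dB
Formula: L_A = SPL + A_weight
L_A = 70.0 + (-16.1)
L_A = 53.9

53.9 dBA


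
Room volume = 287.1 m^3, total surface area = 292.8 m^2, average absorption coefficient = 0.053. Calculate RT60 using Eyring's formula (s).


Given values:
  V = 287.1 m^3, S = 292.8 m^2, alpha = 0.053
Formula: RT60 = 0.161 * V / (-S * ln(1 - alpha))
Compute ln(1 - 0.053) = ln(0.947) = -0.054456
Denominator: -292.8 * -0.054456 = 15.9447
Numerator: 0.161 * 287.1 = 46.2231
RT60 = 46.2231 / 15.9447 = 2.899

2.899 s


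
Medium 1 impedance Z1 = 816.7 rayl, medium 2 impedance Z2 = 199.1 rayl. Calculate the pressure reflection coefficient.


Given values:
  Z1 = 816.7 rayl, Z2 = 199.1 rayl
Formula: R = (Z2 - Z1) / (Z2 + Z1)
Numerator: Z2 - Z1 = 199.1 - 816.7 = -617.6
Denominator: Z2 + Z1 = 199.1 + 816.7 = 1015.8
R = -617.6 / 1015.8 = -0.608

-0.608


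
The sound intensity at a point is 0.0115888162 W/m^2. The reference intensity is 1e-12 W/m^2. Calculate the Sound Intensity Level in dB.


Given values:
  I = 0.0115888162 W/m^2
  I_ref = 1e-12 W/m^2
Formula: SIL = 10 * log10(I / I_ref)
Compute ratio: I / I_ref = 11588816200
Compute log10: log10(11588816200) = 10.064039
Multiply: SIL = 10 * 10.064039 = 100.64

100.64 dB


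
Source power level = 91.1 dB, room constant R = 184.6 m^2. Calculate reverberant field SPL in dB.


Given values:
  Lw = 91.1 dB, R = 184.6 m^2
Formula: SPL = Lw + 10 * log10(4 / R)
Compute 4 / R = 4 / 184.6 = 0.021668
Compute 10 * log10(0.021668) = -16.6418
SPL = 91.1 + (-16.6418) = 74.46

74.46 dB


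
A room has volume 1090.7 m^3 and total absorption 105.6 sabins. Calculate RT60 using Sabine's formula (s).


Given values:
  V = 1090.7 m^3
  A = 105.6 sabins
Formula: RT60 = 0.161 * V / A
Numerator: 0.161 * 1090.7 = 175.6027
RT60 = 175.6027 / 105.6 = 1.663

1.663 s


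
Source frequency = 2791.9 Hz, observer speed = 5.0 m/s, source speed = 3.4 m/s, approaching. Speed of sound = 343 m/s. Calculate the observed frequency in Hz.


Given values:
  f_s = 2791.9 Hz, v_o = 5.0 m/s, v_s = 3.4 m/s
  Direction: approaching
Formula: f_o = f_s * (c + v_o) / (c - v_s)
Numerator: c + v_o = 343 + 5.0 = 348.0
Denominator: c - v_s = 343 - 3.4 = 339.6
f_o = 2791.9 * 348.0 / 339.6 = 2860.96

2860.96 Hz


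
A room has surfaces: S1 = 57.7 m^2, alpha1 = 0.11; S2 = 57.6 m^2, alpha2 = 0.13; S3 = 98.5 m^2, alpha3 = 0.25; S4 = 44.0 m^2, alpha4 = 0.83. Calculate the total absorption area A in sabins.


Given surfaces:
  Surface 1: 57.7 * 0.11 = 6.347
  Surface 2: 57.6 * 0.13 = 7.488
  Surface 3: 98.5 * 0.25 = 24.625
  Surface 4: 44.0 * 0.83 = 36.52
Formula: A = sum(Si * alpha_i)
A = 6.347 + 7.488 + 24.625 + 36.52
A = 74.98

74.98 sabins


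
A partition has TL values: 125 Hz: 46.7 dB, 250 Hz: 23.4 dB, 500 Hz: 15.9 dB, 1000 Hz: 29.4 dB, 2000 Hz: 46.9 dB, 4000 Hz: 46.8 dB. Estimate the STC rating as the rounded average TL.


Given TL values at each frequency:
  125 Hz: 46.7 dB
  250 Hz: 23.4 dB
  500 Hz: 15.9 dB
  1000 Hz: 29.4 dB
  2000 Hz: 46.9 dB
  4000 Hz: 46.8 dB
Formula: STC ~ round(average of TL values)
Sum = 46.7 + 23.4 + 15.9 + 29.4 + 46.9 + 46.8 = 209.1
Average = 209.1 / 6 = 34.85
Rounded: 35

35


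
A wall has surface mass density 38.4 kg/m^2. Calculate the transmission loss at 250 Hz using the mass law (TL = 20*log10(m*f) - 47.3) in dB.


Given values:
  m = 38.4 kg/m^2, f = 250 Hz
Formula: TL = 20 * log10(m * f) - 47.3
Compute m * f = 38.4 * 250 = 9600.0
Compute log10(9600.0) = 3.982271
Compute 20 * 3.982271 = 79.6454
TL = 79.6454 - 47.3 = 32.35

32.35 dB


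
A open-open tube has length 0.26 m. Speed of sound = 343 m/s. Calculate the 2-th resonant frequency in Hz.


Given values:
  Tube type: open-open, L = 0.26 m, c = 343 m/s, n = 2
Formula: f_n = n * c / (2 * L)
Compute 2 * L = 2 * 0.26 = 0.52
f = 2 * 343 / 0.52
f = 1319.23

1319.23 Hz


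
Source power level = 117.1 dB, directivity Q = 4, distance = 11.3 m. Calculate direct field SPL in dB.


Given values:
  Lw = 117.1 dB, Q = 4, r = 11.3 m
Formula: SPL = Lw + 10 * log10(Q / (4 * pi * r^2))
Compute 4 * pi * r^2 = 4 * pi * 11.3^2 = 1604.5999
Compute Q / denom = 4 / 1604.5999 = 0.00249283
Compute 10 * log10(0.00249283) = -26.0331
SPL = 117.1 + (-26.0331) = 91.07

91.07 dB


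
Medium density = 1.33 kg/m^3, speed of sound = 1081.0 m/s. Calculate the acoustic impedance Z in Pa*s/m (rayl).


Given values:
  rho = 1.33 kg/m^3
  c = 1081.0 m/s
Formula: Z = rho * c
Z = 1.33 * 1081.0
Z = 1437.73

1437.73 rayl


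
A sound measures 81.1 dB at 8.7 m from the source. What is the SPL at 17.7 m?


Given values:
  SPL1 = 81.1 dB, r1 = 8.7 m, r2 = 17.7 m
Formula: SPL2 = SPL1 - 20 * log10(r2 / r1)
Compute ratio: r2 / r1 = 17.7 / 8.7 = 2.0345
Compute log10: log10(2.0345) = 0.308458
Compute drop: 20 * 0.308458 = 6.1692
SPL2 = 81.1 - 6.1692 = 74.93

74.93 dB


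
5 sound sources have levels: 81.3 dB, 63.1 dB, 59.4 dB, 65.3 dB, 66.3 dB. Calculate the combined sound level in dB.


Formula: L_total = 10 * log10( sum(10^(Li/10)) )
  Source 1: 10^(81.3/10) = 134896288.2592
  Source 2: 10^(63.1/10) = 2041737.9447
  Source 3: 10^(59.4/10) = 870963.59
  Source 4: 10^(65.3/10) = 3388441.5614
  Source 5: 10^(66.3/10) = 4265795.188
Sum of linear values = 145463226.5433
L_total = 10 * log10(145463226.5433) = 81.63

81.63 dB


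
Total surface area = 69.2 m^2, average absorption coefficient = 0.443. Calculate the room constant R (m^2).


Given values:
  S = 69.2 m^2, alpha = 0.443
Formula: R = S * alpha / (1 - alpha)
Numerator: 69.2 * 0.443 = 30.6556
Denominator: 1 - 0.443 = 0.557
R = 30.6556 / 0.557 = 55.04

55.04 m^2


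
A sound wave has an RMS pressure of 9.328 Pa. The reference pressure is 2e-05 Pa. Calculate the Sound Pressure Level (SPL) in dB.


Given values:
  p = 9.328 Pa
  p_ref = 2e-05 Pa
Formula: SPL = 20 * log10(p / p_ref)
Compute ratio: p / p_ref = 9.328 / 2e-05 = 466400
Compute log10: log10(466400) = 5.668759
Multiply: SPL = 20 * 5.668759 = 113.38

113.38 dB


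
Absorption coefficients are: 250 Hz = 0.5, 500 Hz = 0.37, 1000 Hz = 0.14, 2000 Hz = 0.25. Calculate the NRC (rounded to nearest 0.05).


Given values:
  a_250 = 0.5, a_500 = 0.37
  a_1000 = 0.14, a_2000 = 0.25
Formula: NRC = (a250 + a500 + a1000 + a2000) / 4
Sum = 0.5 + 0.37 + 0.14 + 0.25 = 1.26
NRC = 1.26 / 4 = 0.315
Rounded to nearest 0.05: 0.3

0.3


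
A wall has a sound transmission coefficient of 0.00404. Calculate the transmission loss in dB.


Given values:
  tau = 0.00404
Formula: TL = 10 * log10(1 / tau)
Compute 1 / tau = 1 / 0.00404 = 247.5248
Compute log10(247.5248) = 2.393619
TL = 10 * 2.393619 = 23.94

23.94 dB


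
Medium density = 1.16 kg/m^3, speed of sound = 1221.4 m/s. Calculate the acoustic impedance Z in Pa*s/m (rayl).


Given values:
  rho = 1.16 kg/m^3
  c = 1221.4 m/s
Formula: Z = rho * c
Z = 1.16 * 1221.4
Z = 1416.82

1416.82 rayl


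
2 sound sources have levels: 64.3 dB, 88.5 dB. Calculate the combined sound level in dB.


Formula: L_total = 10 * log10( sum(10^(Li/10)) )
  Source 1: 10^(64.3/10) = 2691534.8039
  Source 2: 10^(88.5/10) = 707945784.3841
Sum of linear values = 710637319.188
L_total = 10 * log10(710637319.188) = 88.52

88.52 dB


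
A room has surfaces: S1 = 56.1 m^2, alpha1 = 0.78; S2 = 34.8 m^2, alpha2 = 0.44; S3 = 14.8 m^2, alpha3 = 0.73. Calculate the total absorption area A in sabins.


Given surfaces:
  Surface 1: 56.1 * 0.78 = 43.758
  Surface 2: 34.8 * 0.44 = 15.312
  Surface 3: 14.8 * 0.73 = 10.804
Formula: A = sum(Si * alpha_i)
A = 43.758 + 15.312 + 10.804
A = 69.87

69.87 sabins


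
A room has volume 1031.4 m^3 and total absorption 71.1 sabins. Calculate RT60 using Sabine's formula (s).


Given values:
  V = 1031.4 m^3
  A = 71.1 sabins
Formula: RT60 = 0.161 * V / A
Numerator: 0.161 * 1031.4 = 166.0554
RT60 = 166.0554 / 71.1 = 2.336

2.336 s


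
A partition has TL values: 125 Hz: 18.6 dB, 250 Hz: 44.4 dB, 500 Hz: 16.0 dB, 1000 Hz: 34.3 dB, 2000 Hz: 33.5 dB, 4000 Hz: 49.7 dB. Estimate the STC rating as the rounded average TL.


Given TL values at each frequency:
  125 Hz: 18.6 dB
  250 Hz: 44.4 dB
  500 Hz: 16.0 dB
  1000 Hz: 34.3 dB
  2000 Hz: 33.5 dB
  4000 Hz: 49.7 dB
Formula: STC ~ round(average of TL values)
Sum = 18.6 + 44.4 + 16.0 + 34.3 + 33.5 + 49.7 = 196.5
Average = 196.5 / 6 = 32.75
Rounded: 33

33


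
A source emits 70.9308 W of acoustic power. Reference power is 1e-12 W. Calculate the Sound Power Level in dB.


Given values:
  W = 70.9308 W
  W_ref = 1e-12 W
Formula: SWL = 10 * log10(W / W_ref)
Compute ratio: W / W_ref = 70930800000000
Compute log10: log10(70930800000000) = 13.850835
Multiply: SWL = 10 * 13.850835 = 138.51

138.51 dB


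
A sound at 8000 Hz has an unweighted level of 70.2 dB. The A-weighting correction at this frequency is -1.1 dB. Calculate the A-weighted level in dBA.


Given values:
  SPL = 70.2 dB
  A-weighting at 8000 Hz = -1.1 dB
Formula: L_A = SPL + A_weight
L_A = 70.2 + (-1.1)
L_A = 69.1

69.1 dBA


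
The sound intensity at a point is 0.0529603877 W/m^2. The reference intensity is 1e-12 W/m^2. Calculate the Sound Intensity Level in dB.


Given values:
  I = 0.0529603877 W/m^2
  I_ref = 1e-12 W/m^2
Formula: SIL = 10 * log10(I / I_ref)
Compute ratio: I / I_ref = 52960387700
Compute log10: log10(52960387700) = 10.723951
Multiply: SIL = 10 * 10.723951 = 107.24

107.24 dB


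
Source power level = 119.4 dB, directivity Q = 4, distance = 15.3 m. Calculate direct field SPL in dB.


Given values:
  Lw = 119.4 dB, Q = 4, r = 15.3 m
Formula: SPL = Lw + 10 * log10(Q / (4 * pi * r^2))
Compute 4 * pi * r^2 = 4 * pi * 15.3^2 = 2941.6617
Compute Q / denom = 4 / 2941.6617 = 0.00135978
Compute 10 * log10(0.00135978) = -28.6653
SPL = 119.4 + (-28.6653) = 90.73

90.73 dB


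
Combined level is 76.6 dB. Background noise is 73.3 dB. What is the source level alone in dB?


Given values:
  L_total = 76.6 dB, L_bg = 73.3 dB
Formula: L_source = 10 * log10(10^(L_total/10) - 10^(L_bg/10))
Convert to linear:
  10^(76.6/10) = 45708818.9615
  10^(73.3/10) = 21379620.895
Difference: 45708818.9615 - 21379620.895 = 24329198.0665
L_source = 10 * log10(24329198.0665) = 73.86

73.86 dB


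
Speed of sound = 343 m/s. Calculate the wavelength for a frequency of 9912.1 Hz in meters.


Given values:
  c = 343 m/s, f = 9912.1 Hz
Formula: lambda = c / f
lambda = 343 / 9912.1
lambda = 0.0346

0.0346 m


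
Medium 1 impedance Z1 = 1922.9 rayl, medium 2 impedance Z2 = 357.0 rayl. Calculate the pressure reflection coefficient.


Given values:
  Z1 = 1922.9 rayl, Z2 = 357.0 rayl
Formula: R = (Z2 - Z1) / (Z2 + Z1)
Numerator: Z2 - Z1 = 357.0 - 1922.9 = -1565.9
Denominator: Z2 + Z1 = 357.0 + 1922.9 = 2279.9
R = -1565.9 / 2279.9 = -0.6868

-0.6868


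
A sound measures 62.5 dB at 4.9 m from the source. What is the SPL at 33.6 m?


Given values:
  SPL1 = 62.5 dB, r1 = 4.9 m, r2 = 33.6 m
Formula: SPL2 = SPL1 - 20 * log10(r2 / r1)
Compute ratio: r2 / r1 = 33.6 / 4.9 = 6.8571
Compute log10: log10(6.8571) = 0.83614
Compute drop: 20 * 0.83614 = 16.7228
SPL2 = 62.5 - 16.7228 = 45.78

45.78 dB


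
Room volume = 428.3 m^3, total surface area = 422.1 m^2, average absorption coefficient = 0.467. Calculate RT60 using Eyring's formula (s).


Given values:
  V = 428.3 m^3, S = 422.1 m^2, alpha = 0.467
Formula: RT60 = 0.161 * V / (-S * ln(1 - alpha))
Compute ln(1 - 0.467) = ln(0.533) = -0.629234
Denominator: -422.1 * -0.629234 = 265.5997
Numerator: 0.161 * 428.3 = 68.9563
RT60 = 68.9563 / 265.5997 = 0.26

0.26 s


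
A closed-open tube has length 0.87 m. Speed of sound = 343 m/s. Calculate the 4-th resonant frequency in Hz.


Given values:
  Tube type: closed-open, L = 0.87 m, c = 343 m/s, n = 4
Formula: f_n = (2n - 1) * c / (4 * L)
Compute 2n - 1 = 2*4 - 1 = 7
Compute 4 * L = 4 * 0.87 = 3.48
f = 7 * 343 / 3.48
f = 689.94

689.94 Hz


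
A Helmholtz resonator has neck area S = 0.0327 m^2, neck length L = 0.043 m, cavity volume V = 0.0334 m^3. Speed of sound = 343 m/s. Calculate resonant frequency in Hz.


Given values:
  S = 0.0327 m^2, L = 0.043 m, V = 0.0334 m^3, c = 343 m/s
Formula: f = (c / (2*pi)) * sqrt(S / (V * L))
Compute V * L = 0.0334 * 0.043 = 0.0014362
Compute S / (V * L) = 0.0327 / 0.0014362 = 22.7684
Compute sqrt(22.7684) = 4.771624
Compute c / (2*pi) = 343 / 6.283185 = 54.590148
f = 54.590148 * 4.771624 = 260.48

260.48 Hz


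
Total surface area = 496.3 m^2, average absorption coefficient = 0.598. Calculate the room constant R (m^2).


Given values:
  S = 496.3 m^2, alpha = 0.598
Formula: R = S * alpha / (1 - alpha)
Numerator: 496.3 * 0.598 = 296.7874
Denominator: 1 - 0.598 = 0.402
R = 296.7874 / 0.402 = 738.28

738.28 m^2


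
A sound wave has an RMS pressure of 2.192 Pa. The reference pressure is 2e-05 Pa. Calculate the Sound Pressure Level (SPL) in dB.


Given values:
  p = 2.192 Pa
  p_ref = 2e-05 Pa
Formula: SPL = 20 * log10(p / p_ref)
Compute ratio: p / p_ref = 2.192 / 2e-05 = 109600
Compute log10: log10(109600) = 5.039811
Multiply: SPL = 20 * 5.039811 = 100.8

100.8 dB


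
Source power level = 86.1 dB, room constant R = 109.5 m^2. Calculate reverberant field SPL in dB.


Given values:
  Lw = 86.1 dB, R = 109.5 m^2
Formula: SPL = Lw + 10 * log10(4 / R)
Compute 4 / R = 4 / 109.5 = 0.03653
Compute 10 * log10(0.03653) = -14.3735
SPL = 86.1 + (-14.3735) = 71.73

71.73 dB


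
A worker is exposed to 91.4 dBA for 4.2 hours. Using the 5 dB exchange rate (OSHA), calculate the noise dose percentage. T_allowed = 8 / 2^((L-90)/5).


Given values:
  L = 91.4 dBA, T = 4.2 hours
Formula: T_allowed = 8 / 2^((L - 90) / 5)
Compute exponent: (91.4 - 90) / 5 = 0.28
Compute 2^(0.28) = 1.214195
T_allowed = 8 / 1.214195 = 6.588728 hours
Dose = (T / T_allowed) * 100
Dose = (4.2 / 6.588728) * 100 = 63.75

63.75 %


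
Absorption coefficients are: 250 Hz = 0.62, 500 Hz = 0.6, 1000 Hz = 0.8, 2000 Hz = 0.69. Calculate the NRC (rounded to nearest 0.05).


Given values:
  a_250 = 0.62, a_500 = 0.6
  a_1000 = 0.8, a_2000 = 0.69
Formula: NRC = (a250 + a500 + a1000 + a2000) / 4
Sum = 0.62 + 0.6 + 0.8 + 0.69 = 2.71
NRC = 2.71 / 4 = 0.6775
Rounded to nearest 0.05: 0.7

0.7


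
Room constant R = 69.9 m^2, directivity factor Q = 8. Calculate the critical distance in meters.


Given values:
  R = 69.9 m^2, Q = 8
Formula: d_c = 0.141 * sqrt(Q * R)
Compute Q * R = 8 * 69.9 = 559.2
Compute sqrt(559.2) = 23.6474
d_c = 0.141 * 23.6474 = 3.334

3.334 m


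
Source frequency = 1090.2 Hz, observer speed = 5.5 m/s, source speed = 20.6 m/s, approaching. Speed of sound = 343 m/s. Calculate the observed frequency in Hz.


Given values:
  f_s = 1090.2 Hz, v_o = 5.5 m/s, v_s = 20.6 m/s
  Direction: approaching
Formula: f_o = f_s * (c + v_o) / (c - v_s)
Numerator: c + v_o = 343 + 5.5 = 348.5
Denominator: c - v_s = 343 - 20.6 = 322.4
f_o = 1090.2 * 348.5 / 322.4 = 1178.46

1178.46 Hz


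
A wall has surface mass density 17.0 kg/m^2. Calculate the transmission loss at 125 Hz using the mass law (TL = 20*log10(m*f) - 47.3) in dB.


Given values:
  m = 17.0 kg/m^2, f = 125 Hz
Formula: TL = 20 * log10(m * f) - 47.3
Compute m * f = 17.0 * 125 = 2125.0
Compute log10(2125.0) = 3.327359
Compute 20 * 3.327359 = 66.5472
TL = 66.5472 - 47.3 = 19.25

19.25 dB


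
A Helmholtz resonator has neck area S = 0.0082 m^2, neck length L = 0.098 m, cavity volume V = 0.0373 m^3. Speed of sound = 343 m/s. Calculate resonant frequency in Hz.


Given values:
  S = 0.0082 m^2, L = 0.098 m, V = 0.0373 m^3, c = 343 m/s
Formula: f = (c / (2*pi)) * sqrt(S / (V * L))
Compute V * L = 0.0373 * 0.098 = 0.0036554
Compute S / (V * L) = 0.0082 / 0.0036554 = 2.2433
Compute sqrt(2.2433) = 1.497765
Compute c / (2*pi) = 343 / 6.283185 = 54.590148
f = 54.590148 * 1.497765 = 81.76

81.76 Hz


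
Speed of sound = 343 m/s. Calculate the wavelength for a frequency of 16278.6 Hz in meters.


Given values:
  c = 343 m/s, f = 16278.6 Hz
Formula: lambda = c / f
lambda = 343 / 16278.6
lambda = 0.0211

0.0211 m


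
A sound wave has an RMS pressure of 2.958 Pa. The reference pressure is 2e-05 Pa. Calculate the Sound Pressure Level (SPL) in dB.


Given values:
  p = 2.958 Pa
  p_ref = 2e-05 Pa
Formula: SPL = 20 * log10(p / p_ref)
Compute ratio: p / p_ref = 2.958 / 2e-05 = 147900
Compute log10: log10(147900) = 5.169968
Multiply: SPL = 20 * 5.169968 = 103.4

103.4 dB


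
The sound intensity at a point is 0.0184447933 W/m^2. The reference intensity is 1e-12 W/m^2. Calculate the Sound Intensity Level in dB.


Given values:
  I = 0.0184447933 W/m^2
  I_ref = 1e-12 W/m^2
Formula: SIL = 10 * log10(I / I_ref)
Compute ratio: I / I_ref = 18444793300
Compute log10: log10(18444793300) = 10.265874
Multiply: SIL = 10 * 10.265874 = 102.66

102.66 dB


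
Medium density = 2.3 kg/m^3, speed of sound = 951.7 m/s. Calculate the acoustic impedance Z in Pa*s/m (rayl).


Given values:
  rho = 2.3 kg/m^3
  c = 951.7 m/s
Formula: Z = rho * c
Z = 2.3 * 951.7
Z = 2188.91

2188.91 rayl


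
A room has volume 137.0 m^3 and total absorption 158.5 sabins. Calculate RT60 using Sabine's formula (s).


Given values:
  V = 137.0 m^3
  A = 158.5 sabins
Formula: RT60 = 0.161 * V / A
Numerator: 0.161 * 137.0 = 22.057
RT60 = 22.057 / 158.5 = 0.139

0.139 s


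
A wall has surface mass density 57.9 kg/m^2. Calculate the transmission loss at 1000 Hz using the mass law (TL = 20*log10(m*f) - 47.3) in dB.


Given values:
  m = 57.9 kg/m^2, f = 1000 Hz
Formula: TL = 20 * log10(m * f) - 47.3
Compute m * f = 57.9 * 1000 = 57900.0
Compute log10(57900.0) = 4.762679
Compute 20 * 4.762679 = 95.2536
TL = 95.2536 - 47.3 = 47.95

47.95 dB


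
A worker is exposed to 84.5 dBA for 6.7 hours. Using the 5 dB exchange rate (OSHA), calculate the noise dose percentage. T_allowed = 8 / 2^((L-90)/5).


Given values:
  L = 84.5 dBA, T = 6.7 hours
Formula: T_allowed = 8 / 2^((L - 90) / 5)
Compute exponent: (84.5 - 90) / 5 = -1.1
Compute 2^(-1.1) = 0.466516
T_allowed = 8 / 0.466516 = 17.148394 hours
Dose = (T / T_allowed) * 100
Dose = (6.7 / 17.148394) * 100 = 39.07

39.07 %


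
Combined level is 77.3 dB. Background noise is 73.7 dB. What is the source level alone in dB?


Given values:
  L_total = 77.3 dB, L_bg = 73.7 dB
Formula: L_source = 10 * log10(10^(L_total/10) - 10^(L_bg/10))
Convert to linear:
  10^(77.3/10) = 53703179.637
  10^(73.7/10) = 23442288.1532
Difference: 53703179.637 - 23442288.1532 = 30260891.4838
L_source = 10 * log10(30260891.4838) = 74.81

74.81 dB


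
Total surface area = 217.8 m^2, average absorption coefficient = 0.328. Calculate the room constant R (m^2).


Given values:
  S = 217.8 m^2, alpha = 0.328
Formula: R = S * alpha / (1 - alpha)
Numerator: 217.8 * 0.328 = 71.4384
Denominator: 1 - 0.328 = 0.672
R = 71.4384 / 0.672 = 106.31

106.31 m^2


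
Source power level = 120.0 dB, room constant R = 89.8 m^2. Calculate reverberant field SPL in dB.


Given values:
  Lw = 120.0 dB, R = 89.8 m^2
Formula: SPL = Lw + 10 * log10(4 / R)
Compute 4 / R = 4 / 89.8 = 0.044543
Compute 10 * log10(0.044543) = -13.5122
SPL = 120.0 + (-13.5122) = 106.49

106.49 dB


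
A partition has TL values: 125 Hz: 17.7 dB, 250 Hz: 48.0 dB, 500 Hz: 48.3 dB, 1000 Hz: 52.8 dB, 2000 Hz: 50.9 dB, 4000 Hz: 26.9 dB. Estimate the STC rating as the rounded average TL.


Given TL values at each frequency:
  125 Hz: 17.7 dB
  250 Hz: 48.0 dB
  500 Hz: 48.3 dB
  1000 Hz: 52.8 dB
  2000 Hz: 50.9 dB
  4000 Hz: 26.9 dB
Formula: STC ~ round(average of TL values)
Sum = 17.7 + 48.0 + 48.3 + 52.8 + 50.9 + 26.9 = 244.6
Average = 244.6 / 6 = 40.77
Rounded: 41

41


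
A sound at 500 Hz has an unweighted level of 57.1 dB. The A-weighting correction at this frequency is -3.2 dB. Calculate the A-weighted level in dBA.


Given values:
  SPL = 57.1 dB
  A-weighting at 500 Hz = -3.2 dB
Formula: L_A = SPL + A_weight
L_A = 57.1 + (-3.2)
L_A = 53.9

53.9 dBA


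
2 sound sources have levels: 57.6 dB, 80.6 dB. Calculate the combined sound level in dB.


Formula: L_total = 10 * log10( sum(10^(Li/10)) )
  Source 1: 10^(57.6/10) = 575439.9373
  Source 2: 10^(80.6/10) = 114815362.1497
Sum of linear values = 115390802.087
L_total = 10 * log10(115390802.087) = 80.62

80.62 dB
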